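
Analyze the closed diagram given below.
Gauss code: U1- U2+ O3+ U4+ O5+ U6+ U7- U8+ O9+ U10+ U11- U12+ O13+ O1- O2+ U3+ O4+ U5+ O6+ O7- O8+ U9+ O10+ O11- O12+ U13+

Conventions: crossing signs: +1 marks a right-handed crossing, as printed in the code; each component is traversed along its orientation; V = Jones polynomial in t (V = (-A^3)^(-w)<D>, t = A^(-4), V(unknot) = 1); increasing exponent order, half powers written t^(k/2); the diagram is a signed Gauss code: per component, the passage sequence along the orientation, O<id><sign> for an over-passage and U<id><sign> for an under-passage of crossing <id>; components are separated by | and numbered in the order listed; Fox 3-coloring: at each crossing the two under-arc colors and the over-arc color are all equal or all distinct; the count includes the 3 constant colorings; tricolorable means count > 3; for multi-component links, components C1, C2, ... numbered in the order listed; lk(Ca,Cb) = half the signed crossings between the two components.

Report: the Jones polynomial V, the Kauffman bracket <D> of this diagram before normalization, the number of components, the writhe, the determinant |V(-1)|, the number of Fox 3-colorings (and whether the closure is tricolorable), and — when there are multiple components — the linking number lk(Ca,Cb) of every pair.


Jones polynomial: V(t) = t^3 + t^5 - t^6 + t^7 - t^8 + t^9 - t^10
<D> = A^-19 - A^-15 + A^-11 - A^-7 + A^-3 - A - A^9; writhe +7
components 1, writhe +7 (13 crossings)
3-colorings: 3 of 3^13, det 7 — not tricolorable
note: w = +7 shifts under R1 moves; the (-A^3)^(-7) factor cancels that in V


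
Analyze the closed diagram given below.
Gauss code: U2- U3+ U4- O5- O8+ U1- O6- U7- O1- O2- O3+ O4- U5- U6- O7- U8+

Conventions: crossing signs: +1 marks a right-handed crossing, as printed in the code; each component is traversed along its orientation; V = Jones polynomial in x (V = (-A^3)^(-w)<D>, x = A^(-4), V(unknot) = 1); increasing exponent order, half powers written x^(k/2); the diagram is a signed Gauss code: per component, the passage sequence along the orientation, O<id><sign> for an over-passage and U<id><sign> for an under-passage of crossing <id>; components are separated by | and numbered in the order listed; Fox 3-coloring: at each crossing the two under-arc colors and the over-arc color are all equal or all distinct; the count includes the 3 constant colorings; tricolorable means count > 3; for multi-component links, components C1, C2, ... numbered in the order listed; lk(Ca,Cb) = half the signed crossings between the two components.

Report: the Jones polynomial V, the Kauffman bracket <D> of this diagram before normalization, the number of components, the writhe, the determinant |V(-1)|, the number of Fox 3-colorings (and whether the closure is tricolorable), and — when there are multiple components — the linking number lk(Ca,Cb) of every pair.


Jones polynomial: V(x) = -x^-6 + x^-5 - x^-4 + 2x^-3 - x^-2 + x^-1
<D> = A^-8 - A^-4 + 2 - A^4 + A^8 - A^12; writhe -4
components 1, writhe -4 (8 crossings)
3-colorings: 3 of 3^8, det 7 — not tricolorable
note: the span of V is 5, forcing >= 5 crossings in any diagram


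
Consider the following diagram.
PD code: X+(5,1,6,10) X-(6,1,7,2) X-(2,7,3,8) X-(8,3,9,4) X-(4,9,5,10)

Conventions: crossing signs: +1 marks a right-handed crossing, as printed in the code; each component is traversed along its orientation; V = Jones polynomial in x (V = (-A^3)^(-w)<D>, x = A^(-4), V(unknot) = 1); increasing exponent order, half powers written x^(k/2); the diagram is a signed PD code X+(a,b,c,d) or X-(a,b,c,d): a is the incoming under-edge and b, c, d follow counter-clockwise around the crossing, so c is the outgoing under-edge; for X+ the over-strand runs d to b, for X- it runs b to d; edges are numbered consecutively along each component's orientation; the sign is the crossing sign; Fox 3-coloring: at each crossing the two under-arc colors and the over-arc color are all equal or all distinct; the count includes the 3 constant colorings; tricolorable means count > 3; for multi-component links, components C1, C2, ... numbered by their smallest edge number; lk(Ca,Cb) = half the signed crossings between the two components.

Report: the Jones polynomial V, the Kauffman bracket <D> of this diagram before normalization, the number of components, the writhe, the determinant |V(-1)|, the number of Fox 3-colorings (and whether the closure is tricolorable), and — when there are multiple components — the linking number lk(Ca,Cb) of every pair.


V = -x^-4 + x^-3 + x^-1
<D> = -A^-5 - A^3 + A^7 (w = -3)
1 component over 5 crossings, w = -3
9 Fox colorings among 3^5, |V(-1)| = 3: tricolorable
why: w = -3 shifts under R1 moves; the (-A^3)^(3) factor cancels that in V


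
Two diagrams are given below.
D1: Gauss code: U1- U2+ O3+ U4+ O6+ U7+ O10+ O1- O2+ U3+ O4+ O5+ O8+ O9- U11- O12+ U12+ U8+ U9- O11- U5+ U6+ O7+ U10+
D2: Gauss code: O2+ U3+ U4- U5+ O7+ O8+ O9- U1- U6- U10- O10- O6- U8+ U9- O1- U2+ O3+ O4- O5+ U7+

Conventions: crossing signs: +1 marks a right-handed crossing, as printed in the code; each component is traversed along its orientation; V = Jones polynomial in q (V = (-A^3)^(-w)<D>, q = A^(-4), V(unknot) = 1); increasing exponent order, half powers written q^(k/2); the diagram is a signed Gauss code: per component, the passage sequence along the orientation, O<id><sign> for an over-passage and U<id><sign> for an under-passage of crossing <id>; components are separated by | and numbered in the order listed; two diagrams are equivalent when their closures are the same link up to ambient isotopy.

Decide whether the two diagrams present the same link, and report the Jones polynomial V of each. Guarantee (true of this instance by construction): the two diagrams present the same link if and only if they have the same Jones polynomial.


equivalent: no
V(D1) = q^2 + q^4 - q^5 + q^6 - q^7  (w +6, c 12, <D> = -A^-10 + A^-6 - A^-2 + A^2 + A^10)
V(D2) = q + q^3 - q^4  (w 0, c 10, <D> = -A^-16 + A^-12 + A^-4)
why: 2 values of V(q) split the 2 diagrams


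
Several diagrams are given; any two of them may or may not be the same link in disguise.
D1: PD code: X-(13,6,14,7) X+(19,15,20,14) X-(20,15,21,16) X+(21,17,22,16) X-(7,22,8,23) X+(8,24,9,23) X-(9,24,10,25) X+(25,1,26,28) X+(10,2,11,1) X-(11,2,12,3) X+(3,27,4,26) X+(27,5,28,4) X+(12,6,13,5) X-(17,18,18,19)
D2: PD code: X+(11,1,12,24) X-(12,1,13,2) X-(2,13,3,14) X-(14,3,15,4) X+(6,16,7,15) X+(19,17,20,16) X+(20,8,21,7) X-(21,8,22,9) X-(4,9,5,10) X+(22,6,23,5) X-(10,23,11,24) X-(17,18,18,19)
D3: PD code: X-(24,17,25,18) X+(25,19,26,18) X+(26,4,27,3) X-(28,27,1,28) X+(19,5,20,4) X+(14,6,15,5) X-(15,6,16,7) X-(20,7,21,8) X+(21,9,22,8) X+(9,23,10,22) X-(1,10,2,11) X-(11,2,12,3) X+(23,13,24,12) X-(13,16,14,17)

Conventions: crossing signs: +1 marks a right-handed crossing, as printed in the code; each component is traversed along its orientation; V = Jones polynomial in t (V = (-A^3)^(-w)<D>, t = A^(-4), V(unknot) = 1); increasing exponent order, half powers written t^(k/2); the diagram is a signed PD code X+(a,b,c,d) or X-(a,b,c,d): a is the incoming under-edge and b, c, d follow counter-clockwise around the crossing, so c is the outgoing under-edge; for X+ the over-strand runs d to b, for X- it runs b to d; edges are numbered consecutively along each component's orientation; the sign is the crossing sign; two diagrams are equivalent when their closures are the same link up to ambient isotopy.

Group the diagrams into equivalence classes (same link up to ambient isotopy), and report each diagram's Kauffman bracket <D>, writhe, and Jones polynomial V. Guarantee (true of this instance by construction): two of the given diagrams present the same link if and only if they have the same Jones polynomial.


equivalence classes: {D1} | {D2} | {D3}
D1 (bracket -A^-10 + A^-6 + A^2; 14 crossings at w = +2): V = t + t^3 - t^4
D2 (bracket A^-10 - A^-6 + 2A^-2 - 2A^2 + 2A^6 - 2A^10 + A^14; 12 crossings at w = -2): V = t^-5 - 2t^-4 + 2t^-3 - 2t^-2 + 2t^-1 - 1 + t
D3 (bracket 1; 14 crossings at w = 0): V = 1
key observation: comparing 3 Jones polynomials yields 3 groups


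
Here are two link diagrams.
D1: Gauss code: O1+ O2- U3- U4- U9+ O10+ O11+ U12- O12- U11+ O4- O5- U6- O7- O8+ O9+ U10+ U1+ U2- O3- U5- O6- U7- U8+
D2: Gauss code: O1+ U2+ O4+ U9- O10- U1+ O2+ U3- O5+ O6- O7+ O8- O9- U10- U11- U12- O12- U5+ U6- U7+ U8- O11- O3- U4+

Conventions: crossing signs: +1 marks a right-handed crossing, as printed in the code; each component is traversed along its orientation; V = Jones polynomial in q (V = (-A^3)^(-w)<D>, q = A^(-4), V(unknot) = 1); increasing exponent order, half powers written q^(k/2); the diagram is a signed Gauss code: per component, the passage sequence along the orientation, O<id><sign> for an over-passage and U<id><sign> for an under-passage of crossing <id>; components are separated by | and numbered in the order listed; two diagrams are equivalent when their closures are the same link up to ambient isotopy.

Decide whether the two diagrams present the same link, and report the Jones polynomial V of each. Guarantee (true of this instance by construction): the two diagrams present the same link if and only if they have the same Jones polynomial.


equivalent: no
D1 (bracket A^-6; 12 crossings at w = -2): V = 1
D2 (bracket -A^-18 + 2A^-14 - 2A^-10 + 3A^-6 - 2A^-2 + 2A^2 - A^6; 12 crossings at w = -2): V = -q^-3 + 2q^-2 - 2q^-1 + 3 - 2q + 2q^2 - q^3
key observation: comparing 2 Jones polynomials yields 2 groups


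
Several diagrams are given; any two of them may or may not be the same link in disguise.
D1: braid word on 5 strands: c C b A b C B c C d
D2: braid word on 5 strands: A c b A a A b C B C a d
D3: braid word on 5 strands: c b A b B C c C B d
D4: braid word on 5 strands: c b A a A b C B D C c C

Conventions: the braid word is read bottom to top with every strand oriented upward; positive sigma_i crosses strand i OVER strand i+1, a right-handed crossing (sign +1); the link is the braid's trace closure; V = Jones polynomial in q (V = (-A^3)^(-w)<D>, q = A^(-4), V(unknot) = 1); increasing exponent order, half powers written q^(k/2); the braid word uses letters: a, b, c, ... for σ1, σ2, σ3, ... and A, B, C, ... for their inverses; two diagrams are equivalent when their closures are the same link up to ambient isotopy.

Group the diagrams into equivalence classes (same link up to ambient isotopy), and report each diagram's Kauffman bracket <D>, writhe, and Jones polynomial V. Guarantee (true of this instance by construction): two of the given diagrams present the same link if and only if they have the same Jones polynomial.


equivalence classes: {D1, D2, D3, D4}
D1 (bracket 1; 10 crossings at w = 0): V = 1
V(D2) = 1  [12 crossings, <D> = 1, w = 0]
D3 (bracket 1; 10 crossings at w = 0): V = 1
D4 (bracket A^-6; 12 crossings at w = -2): V = 1
observation: all 4 diagrams share one V(q), hence one class


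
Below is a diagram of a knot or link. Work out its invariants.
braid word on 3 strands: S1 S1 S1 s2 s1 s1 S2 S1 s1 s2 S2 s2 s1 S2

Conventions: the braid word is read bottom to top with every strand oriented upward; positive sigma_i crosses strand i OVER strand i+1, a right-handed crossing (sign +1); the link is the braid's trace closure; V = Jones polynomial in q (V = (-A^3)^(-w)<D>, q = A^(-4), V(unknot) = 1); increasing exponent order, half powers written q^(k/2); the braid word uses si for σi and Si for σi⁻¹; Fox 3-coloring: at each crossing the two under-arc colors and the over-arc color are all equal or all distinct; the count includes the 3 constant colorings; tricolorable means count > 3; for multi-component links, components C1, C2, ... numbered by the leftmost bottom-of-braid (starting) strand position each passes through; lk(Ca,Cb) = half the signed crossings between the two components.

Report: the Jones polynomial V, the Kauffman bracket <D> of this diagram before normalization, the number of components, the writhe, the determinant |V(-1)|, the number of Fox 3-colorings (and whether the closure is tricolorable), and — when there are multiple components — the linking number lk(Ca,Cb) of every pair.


V = -q^-3 + q^-2 - q^-1 + 3 - q + q^2 - q^3
<D> = -A^-12 + A^-8 - A^-4 + 3 - A^4 + A^8 - A^12 (w = 0)
1 component over 14 crossings, w = 0
27 Fox colorings among 3^14, |V(-1)| = 9: tricolorable
why: V is palindromic (span 6, det 9): q -> 1/q fixes it; necessary, not sufficient, for amphichirality


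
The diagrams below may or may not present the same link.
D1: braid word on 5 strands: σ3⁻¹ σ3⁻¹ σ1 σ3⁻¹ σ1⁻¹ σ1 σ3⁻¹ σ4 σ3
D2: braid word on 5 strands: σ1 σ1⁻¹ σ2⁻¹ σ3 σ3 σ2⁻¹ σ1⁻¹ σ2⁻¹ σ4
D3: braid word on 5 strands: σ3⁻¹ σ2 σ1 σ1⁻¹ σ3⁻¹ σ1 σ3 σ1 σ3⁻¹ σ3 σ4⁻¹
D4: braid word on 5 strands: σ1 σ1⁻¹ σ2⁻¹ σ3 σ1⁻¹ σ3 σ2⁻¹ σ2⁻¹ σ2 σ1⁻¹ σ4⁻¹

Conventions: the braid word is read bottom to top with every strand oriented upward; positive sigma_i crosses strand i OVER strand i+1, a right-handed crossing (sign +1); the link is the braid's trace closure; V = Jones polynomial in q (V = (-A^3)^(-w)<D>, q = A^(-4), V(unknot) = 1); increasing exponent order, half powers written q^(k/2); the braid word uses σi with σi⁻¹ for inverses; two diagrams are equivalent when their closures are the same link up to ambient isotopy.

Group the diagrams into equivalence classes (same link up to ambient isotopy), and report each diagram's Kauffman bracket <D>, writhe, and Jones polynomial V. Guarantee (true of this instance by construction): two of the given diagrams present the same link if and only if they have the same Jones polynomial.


grouping into links: {D1} | {D2, D4} | {D3}
V(D1) = q^(-9/2) - q^(-5/2) - q^(-3/2) - q^(-1/2)  (w -1, c 9, <D> = A^-1 + A^3 + A^7 - A^15)
D2 (bracket A^-9 + 2A^-1 - A^3 + A^7 - A^11; 9 crossings at w = -1): V = q^(-7/2) - q^(-5/2) + q^(-3/2) - 2q^(-1/2) - q^(3/2)
V(D3) = -q^(1/2) - q^(5/2)  (w +1, c 11, <D> = A^-7 + A)
V(D4) = q^(-7/2) - q^(-5/2) + q^(-3/2) - 2q^(-1/2) - q^(3/2)  [11 crossings, <D> = A^-15 + 2A^-7 - A^-3 + A - A^5, w = -3]
why: V(q) takes 3 values over 4 diagrams, fixing the grouping


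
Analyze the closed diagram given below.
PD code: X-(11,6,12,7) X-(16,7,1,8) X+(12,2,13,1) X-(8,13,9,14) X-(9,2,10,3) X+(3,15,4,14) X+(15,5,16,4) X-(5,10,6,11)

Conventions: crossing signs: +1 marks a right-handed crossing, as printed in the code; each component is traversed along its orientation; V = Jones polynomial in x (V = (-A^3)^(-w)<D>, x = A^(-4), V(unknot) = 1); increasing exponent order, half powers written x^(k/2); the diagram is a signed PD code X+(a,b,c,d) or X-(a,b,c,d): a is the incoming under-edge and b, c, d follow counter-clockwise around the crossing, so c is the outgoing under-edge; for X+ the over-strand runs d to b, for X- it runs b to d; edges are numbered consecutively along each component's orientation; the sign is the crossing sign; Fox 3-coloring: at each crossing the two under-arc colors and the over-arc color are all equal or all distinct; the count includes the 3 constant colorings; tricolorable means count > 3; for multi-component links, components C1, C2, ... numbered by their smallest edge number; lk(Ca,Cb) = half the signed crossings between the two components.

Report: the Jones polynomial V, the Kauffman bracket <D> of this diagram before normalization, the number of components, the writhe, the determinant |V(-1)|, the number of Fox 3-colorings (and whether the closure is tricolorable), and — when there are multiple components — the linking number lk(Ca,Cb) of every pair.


Jones polynomial: V(x) = -x^-5 + x^-4 - x^-3 + 2x^-2 - x^-1 + 2 - x
<D> = -A^-10 + 2A^-6 - A^-2 + 2A^2 - A^6 + A^10 - A^14; writhe -2
components 1, writhe -2 (8 crossings)
3-colorings: 9 of 3^8, det 9 — tricolorable
note: w = -2 shifts under R1 moves; the (-A^3)^(2) factor cancels that in V


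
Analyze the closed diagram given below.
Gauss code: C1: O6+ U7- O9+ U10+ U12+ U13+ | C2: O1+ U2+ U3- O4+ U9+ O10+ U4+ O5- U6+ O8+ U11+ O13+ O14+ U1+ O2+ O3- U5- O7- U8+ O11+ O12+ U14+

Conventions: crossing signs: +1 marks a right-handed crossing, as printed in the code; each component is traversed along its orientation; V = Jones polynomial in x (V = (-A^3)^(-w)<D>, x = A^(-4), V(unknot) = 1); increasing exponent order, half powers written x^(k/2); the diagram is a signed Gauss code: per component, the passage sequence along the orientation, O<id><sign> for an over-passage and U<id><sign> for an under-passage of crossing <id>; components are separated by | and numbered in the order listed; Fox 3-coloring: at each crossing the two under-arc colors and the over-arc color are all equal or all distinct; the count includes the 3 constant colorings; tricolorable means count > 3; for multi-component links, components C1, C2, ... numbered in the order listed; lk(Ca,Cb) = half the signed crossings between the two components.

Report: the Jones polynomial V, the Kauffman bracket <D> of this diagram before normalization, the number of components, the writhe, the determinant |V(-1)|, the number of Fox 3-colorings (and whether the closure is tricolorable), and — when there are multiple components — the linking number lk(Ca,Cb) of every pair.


V(x) = -2x^(5/2) + 3x^(7/2) - 6x^(9/2) + 7x^(11/2) - 9x^(13/2) + 9x^(15/2) - 7x^(17/2) + 5x^(19/2) - 3x^(21/2) + x^(23/2)
bracket: A^-22 - 3A^-18 + 5A^-14 - 7A^-10 + 9A^-6 - 9A^-2 + 7A^2 - 6A^6 + 3A^10 - 2A^14, w = +8
2 components, writhe +8, over 14 crossings
lk(C1,C2) = +2
det 52, colorings 3 of 3^14 — not tricolorable
observation: the span of V is 9, within the link bound 14 + 2 - 1


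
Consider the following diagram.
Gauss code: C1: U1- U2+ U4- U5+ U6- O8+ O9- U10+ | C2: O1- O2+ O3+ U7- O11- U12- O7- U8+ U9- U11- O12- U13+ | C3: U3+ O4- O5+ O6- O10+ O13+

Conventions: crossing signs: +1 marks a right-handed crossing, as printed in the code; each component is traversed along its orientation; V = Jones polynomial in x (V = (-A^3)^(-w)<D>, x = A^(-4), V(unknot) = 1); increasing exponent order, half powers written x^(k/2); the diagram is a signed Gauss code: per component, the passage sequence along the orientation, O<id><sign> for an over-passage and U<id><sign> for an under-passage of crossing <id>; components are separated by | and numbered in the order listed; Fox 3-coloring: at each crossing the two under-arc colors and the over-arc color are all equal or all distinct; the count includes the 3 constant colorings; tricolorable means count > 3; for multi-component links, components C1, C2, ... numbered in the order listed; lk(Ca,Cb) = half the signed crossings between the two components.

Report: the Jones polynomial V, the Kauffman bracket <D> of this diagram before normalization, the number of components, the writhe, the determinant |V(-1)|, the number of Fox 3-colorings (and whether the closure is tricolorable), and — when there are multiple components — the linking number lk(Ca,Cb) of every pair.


Jones polynomial: V(x) = -x^-4 + x^-1 + 2 + x + x^2
<D> = -A^-11 - A^-7 - 2A^-3 - A + A^13; writhe -1
components 3, writhe -1 (13 crossings)
linking number lk(C1,C2) = 0
lk(C1,C3): 0
lk(C2,C3) = +1
3-colorings: 27 of 3^13, det 0 — tricolorable
note: w = -1 (over 13 crossings) is diagram-only; (-A^3)^(1) removes it from V


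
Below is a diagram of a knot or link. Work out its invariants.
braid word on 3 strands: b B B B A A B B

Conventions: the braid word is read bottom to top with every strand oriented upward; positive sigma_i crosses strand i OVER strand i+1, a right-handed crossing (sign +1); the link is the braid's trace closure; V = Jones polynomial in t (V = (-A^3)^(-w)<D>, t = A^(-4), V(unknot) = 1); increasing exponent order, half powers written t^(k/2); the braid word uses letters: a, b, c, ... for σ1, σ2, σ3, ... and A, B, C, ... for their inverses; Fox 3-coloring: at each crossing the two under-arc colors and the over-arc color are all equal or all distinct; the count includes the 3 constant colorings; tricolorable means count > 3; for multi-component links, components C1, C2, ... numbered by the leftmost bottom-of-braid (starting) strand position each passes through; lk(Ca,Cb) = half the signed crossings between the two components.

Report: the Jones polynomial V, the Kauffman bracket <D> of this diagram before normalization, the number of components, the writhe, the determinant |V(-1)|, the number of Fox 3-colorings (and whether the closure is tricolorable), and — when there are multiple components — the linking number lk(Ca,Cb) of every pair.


V(t) = t^-8 - t^-7 + 2t^-6 - t^-5 + 2t^-4 + t^-2
bracket: A^-10 + 2A^-2 - A^2 + 2A^6 - A^10 + A^14, w = -6
3 components, writhe -6, over 8 crossings
lk(C1,C2) = -1
linking number lk(C1,C3) = 0
lk(C2,C3): -2
det 8, colorings 3 of 3^8 — not tricolorable
observation: det 8 = |V(-1)|; not divisible by 3, so not tricolorable


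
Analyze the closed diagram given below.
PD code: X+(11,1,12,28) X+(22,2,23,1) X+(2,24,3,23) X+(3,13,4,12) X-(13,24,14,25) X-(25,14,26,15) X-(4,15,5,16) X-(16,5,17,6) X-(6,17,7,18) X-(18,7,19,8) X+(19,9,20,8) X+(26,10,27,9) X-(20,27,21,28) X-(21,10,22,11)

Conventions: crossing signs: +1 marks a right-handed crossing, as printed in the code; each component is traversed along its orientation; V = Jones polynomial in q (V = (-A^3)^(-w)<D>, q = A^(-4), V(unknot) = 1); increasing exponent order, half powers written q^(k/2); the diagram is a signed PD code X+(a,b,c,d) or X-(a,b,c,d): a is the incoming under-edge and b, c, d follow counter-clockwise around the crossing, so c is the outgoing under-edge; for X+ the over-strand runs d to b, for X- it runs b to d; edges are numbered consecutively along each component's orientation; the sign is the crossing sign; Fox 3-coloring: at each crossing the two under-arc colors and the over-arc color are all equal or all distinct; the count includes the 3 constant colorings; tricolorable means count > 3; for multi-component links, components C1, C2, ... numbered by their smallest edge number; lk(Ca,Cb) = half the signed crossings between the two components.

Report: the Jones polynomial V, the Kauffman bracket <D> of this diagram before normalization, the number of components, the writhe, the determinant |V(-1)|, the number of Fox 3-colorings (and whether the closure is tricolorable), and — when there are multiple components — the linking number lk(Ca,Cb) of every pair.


V(q) = -q^-6 + 2q^-5 - 4q^-4 + 5q^-3 - 4q^-2 + 5q^-1 - 3 + 2q - q^2
bracket: -A^-14 + 2A^-10 - 3A^-6 + 5A^-2 - 4A^2 + 5A^6 - 4A^10 + 2A^14 - A^18, w = -2
1 component, writhe -2, over 14 crossings
det 27, colorings 9 of 3^14 — tricolorable
observation: V spans 8 powers of q: at least 8 crossings in any diagram


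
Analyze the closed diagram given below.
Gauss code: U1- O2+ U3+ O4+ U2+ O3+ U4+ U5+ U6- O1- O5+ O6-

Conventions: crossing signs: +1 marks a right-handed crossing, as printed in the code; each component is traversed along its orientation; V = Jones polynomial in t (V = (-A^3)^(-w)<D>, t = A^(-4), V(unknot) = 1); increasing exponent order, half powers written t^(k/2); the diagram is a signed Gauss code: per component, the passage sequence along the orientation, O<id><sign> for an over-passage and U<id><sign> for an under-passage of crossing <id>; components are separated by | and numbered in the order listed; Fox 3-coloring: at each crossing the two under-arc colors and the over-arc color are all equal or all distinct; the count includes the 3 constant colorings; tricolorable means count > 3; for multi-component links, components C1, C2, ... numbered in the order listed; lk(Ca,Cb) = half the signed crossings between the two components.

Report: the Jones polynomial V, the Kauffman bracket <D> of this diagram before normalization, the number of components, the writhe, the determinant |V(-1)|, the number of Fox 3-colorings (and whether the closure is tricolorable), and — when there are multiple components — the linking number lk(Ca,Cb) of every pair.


Jones polynomial: V(t) = t + t^3 - t^4
<D> = -A^-10 + A^-6 + A^2; writhe +2
components 1, writhe +2 (6 crossings)
3-colorings: 9 of 3^6, det 3 — tricolorable
note: |V(-1)| = 3: so tricolorable, since 3 divides 3


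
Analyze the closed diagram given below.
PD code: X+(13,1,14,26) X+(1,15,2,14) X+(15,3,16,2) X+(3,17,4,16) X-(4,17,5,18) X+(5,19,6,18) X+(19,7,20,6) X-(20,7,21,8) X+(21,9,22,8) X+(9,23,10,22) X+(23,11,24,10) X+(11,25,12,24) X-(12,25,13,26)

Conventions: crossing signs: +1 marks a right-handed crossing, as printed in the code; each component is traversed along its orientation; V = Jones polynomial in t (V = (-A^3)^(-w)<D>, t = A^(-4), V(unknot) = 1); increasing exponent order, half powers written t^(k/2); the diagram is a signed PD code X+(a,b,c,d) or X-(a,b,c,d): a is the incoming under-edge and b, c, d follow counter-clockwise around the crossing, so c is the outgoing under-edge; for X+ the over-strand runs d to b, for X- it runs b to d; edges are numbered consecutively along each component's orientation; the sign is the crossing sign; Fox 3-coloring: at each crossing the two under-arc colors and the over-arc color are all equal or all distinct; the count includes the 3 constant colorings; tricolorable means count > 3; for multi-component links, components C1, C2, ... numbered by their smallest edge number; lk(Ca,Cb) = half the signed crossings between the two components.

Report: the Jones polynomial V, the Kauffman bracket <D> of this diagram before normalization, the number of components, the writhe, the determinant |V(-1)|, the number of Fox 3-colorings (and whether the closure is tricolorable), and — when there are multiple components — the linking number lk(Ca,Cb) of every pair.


V = t^3 + t^5 - t^6 + t^7 - t^8 + t^9 - t^10
<D> = A^-19 - A^-15 + A^-11 - A^-7 + A^-3 - A - A^9 (w = +7)
1 component over 13 crossings, w = +7
3 Fox colorings among 3^13, |V(-1)| = 7: not tricolorable
why: w = +7 (over 13 crossings) is diagram-only; (-A^3)^(-7) removes it from V


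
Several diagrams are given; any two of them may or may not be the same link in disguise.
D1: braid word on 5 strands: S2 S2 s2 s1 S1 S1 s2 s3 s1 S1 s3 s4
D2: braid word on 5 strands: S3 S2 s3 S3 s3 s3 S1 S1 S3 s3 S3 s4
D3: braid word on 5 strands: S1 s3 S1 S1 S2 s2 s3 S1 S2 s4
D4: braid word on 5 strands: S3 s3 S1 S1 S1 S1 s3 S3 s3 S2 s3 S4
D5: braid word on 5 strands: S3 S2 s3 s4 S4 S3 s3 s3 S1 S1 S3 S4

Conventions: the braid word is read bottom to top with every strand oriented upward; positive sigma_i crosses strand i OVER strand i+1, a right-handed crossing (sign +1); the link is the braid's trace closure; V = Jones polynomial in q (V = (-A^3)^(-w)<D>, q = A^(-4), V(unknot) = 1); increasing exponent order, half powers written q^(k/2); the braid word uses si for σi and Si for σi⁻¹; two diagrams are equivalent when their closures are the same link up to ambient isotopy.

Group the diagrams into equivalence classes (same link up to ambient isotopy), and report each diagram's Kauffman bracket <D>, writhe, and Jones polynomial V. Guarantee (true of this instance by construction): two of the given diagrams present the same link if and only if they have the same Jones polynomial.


grouping into links: {D1} | {D2, D5} | {D3, D4}
V(D1) = 1 + q + q^2 + q^3  (w +2, c 12, <D> = A^-6 + A^-2 + A^2 + A^6)
V(D2) = q^-3 + q^-2 + q^-1 + 1  [12 crossings, <D> = A^-6 + A^-2 + A^2 + A^6, w = -2]
V(D3) = q^-5 - q^-4 + 2q^-3 - q^-2 + 2q^-1 + q  [10 crossings, <D> = A^-10 + 2A^-2 - A^2 + 2A^6 - A^10 + A^14, w = -2]
V(D4) = q^-5 - q^-4 + 2q^-3 - q^-2 + 2q^-1 + q  (w -4, c 12, <D> = A^-16 + 2A^-8 - A^-4 + 2 - A^4 + A^8)
D5 (bracket A^-12 + A^-8 + A^-4 + 1; 12 crossings at w = -4): V = q^-3 + q^-2 + q^-1 + 1
why: 3 classes among 5 diagrams; unequal V(q) rules out equality


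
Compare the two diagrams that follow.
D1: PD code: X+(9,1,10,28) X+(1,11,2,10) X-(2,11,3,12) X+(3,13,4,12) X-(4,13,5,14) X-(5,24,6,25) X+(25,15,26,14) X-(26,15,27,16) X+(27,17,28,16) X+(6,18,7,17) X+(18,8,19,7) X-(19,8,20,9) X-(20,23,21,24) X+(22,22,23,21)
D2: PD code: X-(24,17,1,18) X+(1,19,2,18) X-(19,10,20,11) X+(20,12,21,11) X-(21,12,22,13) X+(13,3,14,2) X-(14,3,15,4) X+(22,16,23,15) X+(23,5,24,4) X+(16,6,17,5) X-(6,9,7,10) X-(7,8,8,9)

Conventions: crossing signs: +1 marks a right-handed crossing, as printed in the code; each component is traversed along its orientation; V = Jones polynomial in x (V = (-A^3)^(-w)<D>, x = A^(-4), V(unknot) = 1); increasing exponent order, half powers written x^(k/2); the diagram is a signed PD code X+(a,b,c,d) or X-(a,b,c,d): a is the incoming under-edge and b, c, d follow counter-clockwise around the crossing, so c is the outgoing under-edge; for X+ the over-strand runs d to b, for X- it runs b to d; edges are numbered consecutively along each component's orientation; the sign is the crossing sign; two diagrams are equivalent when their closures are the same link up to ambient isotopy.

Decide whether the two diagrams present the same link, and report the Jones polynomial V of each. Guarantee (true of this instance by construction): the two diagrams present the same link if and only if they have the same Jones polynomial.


equivalent: yes
V(D1) = 1  (w +2, c 14, <D> = A^6)
V(D2) = 1  (w 0, c 12, <D> = 1)
why: from 14 to 12 crossings by R-moves: one link, two diagrams


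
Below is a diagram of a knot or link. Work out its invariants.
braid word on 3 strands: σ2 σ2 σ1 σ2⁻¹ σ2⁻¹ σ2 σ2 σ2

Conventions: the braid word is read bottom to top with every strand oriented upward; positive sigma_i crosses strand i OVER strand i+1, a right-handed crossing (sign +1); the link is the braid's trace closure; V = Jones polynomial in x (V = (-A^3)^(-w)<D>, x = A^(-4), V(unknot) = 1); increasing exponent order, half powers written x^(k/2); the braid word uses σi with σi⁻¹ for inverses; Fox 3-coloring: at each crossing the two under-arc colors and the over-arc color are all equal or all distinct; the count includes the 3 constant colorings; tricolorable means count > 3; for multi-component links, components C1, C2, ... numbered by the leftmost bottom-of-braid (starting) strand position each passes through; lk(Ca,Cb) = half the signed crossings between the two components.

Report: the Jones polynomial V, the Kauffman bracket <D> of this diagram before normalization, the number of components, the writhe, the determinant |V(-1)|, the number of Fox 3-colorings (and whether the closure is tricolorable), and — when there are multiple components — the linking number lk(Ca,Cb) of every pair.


Jones polynomial: V(x) = x + x^3 - x^4
<D> = -A^-4 + 1 + A^8; writhe +4
components 1, writhe +4 (8 crossings)
3-colorings: 9 of 3^8, det 3 — tricolorable
note: w = +4 (over 8 crossings) is diagram-only; (-A^3)^(-4) removes it from V


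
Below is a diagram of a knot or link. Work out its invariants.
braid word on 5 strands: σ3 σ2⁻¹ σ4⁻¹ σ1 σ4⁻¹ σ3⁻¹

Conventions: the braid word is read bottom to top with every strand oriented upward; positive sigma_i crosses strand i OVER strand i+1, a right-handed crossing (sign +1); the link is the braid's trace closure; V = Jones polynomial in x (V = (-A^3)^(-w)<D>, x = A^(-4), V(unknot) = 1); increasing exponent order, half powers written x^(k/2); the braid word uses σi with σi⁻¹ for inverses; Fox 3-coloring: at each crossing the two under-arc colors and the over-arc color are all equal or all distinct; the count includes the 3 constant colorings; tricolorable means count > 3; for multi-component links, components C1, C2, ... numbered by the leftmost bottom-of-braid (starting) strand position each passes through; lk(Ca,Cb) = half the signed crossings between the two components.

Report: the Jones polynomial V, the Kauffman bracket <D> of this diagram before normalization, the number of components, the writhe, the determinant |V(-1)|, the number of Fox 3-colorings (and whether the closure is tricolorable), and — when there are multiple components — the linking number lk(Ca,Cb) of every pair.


V = x^-3 + x^-2 + x^-1 + 1
<D> = A^-6 + A^-2 + A^2 + A^6 (w = -2)
3 components over 6 crossings, w = -2
lk(C1,C2): 0
lk(C1,C3) = 0
linking number lk(C2,C3) = -1
9 Fox colorings among 3^6, |V(-1)| = 0: tricolorable
why: span 3 respects span(V) <= c + mu - 1 = 8 for this 3-component diagram


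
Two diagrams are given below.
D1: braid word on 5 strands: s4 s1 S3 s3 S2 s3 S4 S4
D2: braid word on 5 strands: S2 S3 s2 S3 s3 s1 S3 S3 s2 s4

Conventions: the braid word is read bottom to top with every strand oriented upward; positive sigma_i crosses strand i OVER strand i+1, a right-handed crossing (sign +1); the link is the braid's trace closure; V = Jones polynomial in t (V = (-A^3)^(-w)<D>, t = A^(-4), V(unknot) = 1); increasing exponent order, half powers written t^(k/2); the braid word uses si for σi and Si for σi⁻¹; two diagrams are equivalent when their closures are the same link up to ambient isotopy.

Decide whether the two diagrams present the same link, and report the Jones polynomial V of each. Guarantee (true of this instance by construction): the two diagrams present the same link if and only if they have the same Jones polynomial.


equivalent: no
D1 (bracket 1; 8 crossings at w = 0): V = 1
D2 (bracket A^4 + A^12 - A^16; 10 crossings at w = 0): V = -t^-4 + t^-3 + t^-1
key observation: 2 values of V(t) split the 2 diagrams


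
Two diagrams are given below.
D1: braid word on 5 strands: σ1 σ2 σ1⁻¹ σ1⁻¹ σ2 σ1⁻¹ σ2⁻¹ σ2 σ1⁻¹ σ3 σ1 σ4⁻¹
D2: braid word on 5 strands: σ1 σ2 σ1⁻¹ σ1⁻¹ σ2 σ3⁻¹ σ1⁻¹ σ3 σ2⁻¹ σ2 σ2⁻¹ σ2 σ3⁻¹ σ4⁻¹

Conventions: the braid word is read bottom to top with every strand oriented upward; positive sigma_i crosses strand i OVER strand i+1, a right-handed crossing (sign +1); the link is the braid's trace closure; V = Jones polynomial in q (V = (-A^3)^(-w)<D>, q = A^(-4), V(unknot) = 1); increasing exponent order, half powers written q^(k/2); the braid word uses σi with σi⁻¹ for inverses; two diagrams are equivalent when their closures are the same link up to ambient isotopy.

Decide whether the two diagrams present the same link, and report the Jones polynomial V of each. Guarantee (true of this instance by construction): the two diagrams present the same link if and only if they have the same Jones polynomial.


same link: yes
V(D1) = q^-2 + 2 + q^2  [12 crossings, <D> = A^-8 + 2 + A^8, w = 0]
V(D2) = q^-2 + 2 + q^2  [14 crossings, <D> = A^-14 + 2A^-6 + A^2, w = -2]
insight: one V(q) for all 2 diagrams — one class (guaranteed)


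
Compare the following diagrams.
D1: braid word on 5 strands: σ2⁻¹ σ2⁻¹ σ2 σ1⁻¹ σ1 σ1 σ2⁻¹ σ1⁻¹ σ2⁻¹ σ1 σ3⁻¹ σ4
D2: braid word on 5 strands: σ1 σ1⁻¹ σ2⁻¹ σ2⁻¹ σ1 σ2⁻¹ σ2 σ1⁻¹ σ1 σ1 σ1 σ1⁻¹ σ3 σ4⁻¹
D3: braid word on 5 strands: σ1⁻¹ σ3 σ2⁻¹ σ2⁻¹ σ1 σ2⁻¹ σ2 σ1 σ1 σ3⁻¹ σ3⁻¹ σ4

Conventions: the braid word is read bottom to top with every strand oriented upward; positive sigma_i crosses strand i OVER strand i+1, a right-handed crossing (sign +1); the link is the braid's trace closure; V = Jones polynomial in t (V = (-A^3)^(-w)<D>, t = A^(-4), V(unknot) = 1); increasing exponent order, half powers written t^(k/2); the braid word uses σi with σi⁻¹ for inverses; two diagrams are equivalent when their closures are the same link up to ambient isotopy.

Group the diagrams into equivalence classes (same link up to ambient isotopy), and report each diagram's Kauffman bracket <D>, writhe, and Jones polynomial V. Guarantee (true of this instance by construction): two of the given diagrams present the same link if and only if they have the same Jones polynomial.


equivalence classes: {D1} | {D2, D3}
D1 (bracket A^-6 + A^-2 + A^2 + A^6; 12 crossings at w = -2): V = t^-3 + t^-2 + t^-1 + 1
V(D2) = t^-2 + 2 + t^2  [14 crossings, <D> = A^-8 + 2 + A^8, w = 0]
D3 (bracket A^-8 + 2 + A^8; 12 crossings at w = 0): V = t^-2 + 2 + t^2
key observation: comparing 3 Jones polynomials yields 2 groups


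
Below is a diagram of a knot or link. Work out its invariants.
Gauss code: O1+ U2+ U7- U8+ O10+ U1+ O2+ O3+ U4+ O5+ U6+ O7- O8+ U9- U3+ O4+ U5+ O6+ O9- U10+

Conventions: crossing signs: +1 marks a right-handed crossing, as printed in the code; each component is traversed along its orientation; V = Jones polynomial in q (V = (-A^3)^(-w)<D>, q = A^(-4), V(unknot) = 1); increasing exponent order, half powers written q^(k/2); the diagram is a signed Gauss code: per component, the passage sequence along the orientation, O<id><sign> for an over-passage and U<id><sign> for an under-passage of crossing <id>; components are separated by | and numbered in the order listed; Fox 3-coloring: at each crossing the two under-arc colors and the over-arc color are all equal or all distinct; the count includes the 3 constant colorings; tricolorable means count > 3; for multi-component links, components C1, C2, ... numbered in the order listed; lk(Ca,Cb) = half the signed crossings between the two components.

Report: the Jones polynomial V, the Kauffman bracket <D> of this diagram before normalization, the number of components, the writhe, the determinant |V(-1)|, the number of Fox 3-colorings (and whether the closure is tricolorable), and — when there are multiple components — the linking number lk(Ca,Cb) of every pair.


V(q) = q^2 + 2q^4 - 2q^5 + q^6 - 2q^7 + q^8
bracket: A^-14 - 2A^-10 + A^-6 - 2A^-2 + 2A^2 + A^10, w = +6
1 component, writhe +6, over 10 crossings
det 9, colorings 27 of 3^10 — tricolorable
observation: the span of V is 6, forcing >= 6 crossings in any diagram


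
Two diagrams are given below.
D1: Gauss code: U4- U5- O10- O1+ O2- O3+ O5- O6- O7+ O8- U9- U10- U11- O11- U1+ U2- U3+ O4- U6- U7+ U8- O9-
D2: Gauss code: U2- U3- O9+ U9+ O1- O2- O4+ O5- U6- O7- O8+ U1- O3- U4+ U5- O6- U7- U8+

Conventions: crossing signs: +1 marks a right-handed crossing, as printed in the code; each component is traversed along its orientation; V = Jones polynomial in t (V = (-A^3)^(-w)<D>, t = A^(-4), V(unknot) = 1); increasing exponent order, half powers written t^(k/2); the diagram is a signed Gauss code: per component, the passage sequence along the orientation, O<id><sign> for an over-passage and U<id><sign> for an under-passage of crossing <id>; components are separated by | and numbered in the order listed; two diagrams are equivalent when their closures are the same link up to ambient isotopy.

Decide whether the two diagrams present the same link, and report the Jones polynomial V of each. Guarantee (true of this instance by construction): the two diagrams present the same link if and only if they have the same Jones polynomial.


equivalent: yes
D1 (bracket -A^-11 - A^-3 + A; 11 crossings at w = -5): V = -t^-4 + t^-3 + t^-1
V(D2) = -t^-4 + t^-3 + t^-1  (w -3, c 9, <D> = -A^-5 - A^3 + A^7)
key observation: one V(t) for all 2 diagrams — one class (guaranteed)


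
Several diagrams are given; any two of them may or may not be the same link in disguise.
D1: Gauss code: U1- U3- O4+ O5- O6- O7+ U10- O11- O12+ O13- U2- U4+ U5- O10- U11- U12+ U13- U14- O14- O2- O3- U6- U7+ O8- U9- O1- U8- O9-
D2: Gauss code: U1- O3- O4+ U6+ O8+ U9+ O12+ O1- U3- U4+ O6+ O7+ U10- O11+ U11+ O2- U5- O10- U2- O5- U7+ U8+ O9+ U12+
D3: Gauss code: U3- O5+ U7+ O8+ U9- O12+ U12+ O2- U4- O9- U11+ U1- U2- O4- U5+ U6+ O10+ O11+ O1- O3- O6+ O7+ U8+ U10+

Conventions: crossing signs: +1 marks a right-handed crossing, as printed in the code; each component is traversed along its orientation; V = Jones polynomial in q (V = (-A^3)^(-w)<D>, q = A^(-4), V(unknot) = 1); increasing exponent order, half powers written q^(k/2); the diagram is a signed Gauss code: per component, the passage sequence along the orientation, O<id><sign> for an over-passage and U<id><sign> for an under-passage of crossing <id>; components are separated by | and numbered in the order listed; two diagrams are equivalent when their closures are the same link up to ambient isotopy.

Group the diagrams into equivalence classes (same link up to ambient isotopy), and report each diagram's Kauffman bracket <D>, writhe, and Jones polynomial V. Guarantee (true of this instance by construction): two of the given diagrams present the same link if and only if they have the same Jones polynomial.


equivalence classes: {D1} | {D2, D3}
D1 (bracket A^-16 + 2A^-8 - 2A^-4 + 1 - 2A^4 + A^8; 14 crossings at w = -8): V = q^-8 - 2q^-7 + q^-6 - 2q^-5 + 2q^-4 + q^-2
D2 (bracket -A^-6 + A^-2 - A^2 + 3A^6 - A^10 + A^14 - A^18; 12 crossings at w = +2): V = -q^-3 + q^-2 - q^-1 + 3 - q + q^2 - q^3
D3 (bracket -A^-6 + A^-2 - A^2 + 3A^6 - A^10 + A^14 - A^18; 12 crossings at w = +2): V = -q^-3 + q^-2 - q^-1 + 3 - q + q^2 - q^3
key observation: 2 values of V(q) split the 3 diagrams
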